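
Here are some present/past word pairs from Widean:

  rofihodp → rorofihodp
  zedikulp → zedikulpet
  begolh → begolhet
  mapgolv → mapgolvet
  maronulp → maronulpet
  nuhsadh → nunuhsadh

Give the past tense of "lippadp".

lilippadp

begolh and nuhsadh both end in -h yet inflect differently (begolhet, nunuhsadh), so the final letter is not what conditions the rule; the second-to-last letter is.
"lippadp" has second-to-last letter 'd'. The stems whose second-to-last letter is 'd' (nuhsadh → nunuhsadh, rofihodp → rorofihodp) repeat the first consonant+vowel as a prefix.
So lippadp → lilippadp.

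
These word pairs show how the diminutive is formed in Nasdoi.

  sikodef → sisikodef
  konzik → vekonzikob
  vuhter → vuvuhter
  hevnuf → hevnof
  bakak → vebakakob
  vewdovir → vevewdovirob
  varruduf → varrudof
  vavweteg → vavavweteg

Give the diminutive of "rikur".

rikor

varruduf and sikodef both end in -f yet inflect differently (varrudof, sisikodef), so the final letter is not what conditions the rule; the last vowel is.
"rikur" has last vowel 'u'. The stems whose last vowel is 'u' (varruduf → varrudof, hevnuf → hevnof) change the last vowel to 'o'.
So rikur → rikor.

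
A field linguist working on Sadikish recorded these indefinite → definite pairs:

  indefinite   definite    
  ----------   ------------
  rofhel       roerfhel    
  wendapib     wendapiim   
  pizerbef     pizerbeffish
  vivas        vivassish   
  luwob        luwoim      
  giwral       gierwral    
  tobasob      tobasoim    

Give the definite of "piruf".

piruffish

rofhel and pizerbef both have last vowel 'e' yet inflect differently (roerfhel, pizerbeffish), so the last vowel is not what conditions the rule; the final letter is.
"piruf" ends in -f. The one such stem in the data (pizerbef → pizerbeffish) doubles the final consonant and adds -ish (as does vivas), so the same rule applies.
The other patterns: stems ending in -l insert -er- after the first vowel; stems ending in -b drop the final letter and add -im.
So piruf → piruffish.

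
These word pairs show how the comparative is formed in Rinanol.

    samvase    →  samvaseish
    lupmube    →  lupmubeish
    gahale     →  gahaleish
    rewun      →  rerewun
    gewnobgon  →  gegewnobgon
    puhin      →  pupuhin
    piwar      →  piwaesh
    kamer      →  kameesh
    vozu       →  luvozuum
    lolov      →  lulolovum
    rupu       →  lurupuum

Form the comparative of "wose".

woseish

samvase and kamer both have last vowel 'e' yet inflect differently (samvaseish, kameesh), so the last vowel is not what conditions the rule; the final letter is.
"wose" ends in -e. The stems ending in -e (samvase → samvaseish, lupmube → lupmubeish, gahale → gahaleish) add -ish.
So wose → woseish.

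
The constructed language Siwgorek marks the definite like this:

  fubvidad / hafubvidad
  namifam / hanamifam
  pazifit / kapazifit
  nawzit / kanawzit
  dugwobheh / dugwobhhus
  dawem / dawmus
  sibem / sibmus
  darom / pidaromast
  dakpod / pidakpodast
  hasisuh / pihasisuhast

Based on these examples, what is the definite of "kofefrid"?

kakofefrid

"kofefrid" has last vowel 'i'. The stems whose last vowel is 'i' (pazifit → kapazifit, nawzit → kanawzit) add the prefix ka-.
The other patterns: stems whose last vowel is 'a' add the prefix ha-; stems whose last vowel is 'e' delete the last vowel and add -us; stems whose last vowel is 'o' or 'u' add pi- … -ast around the stem.
So kofefrid → kakofefrid.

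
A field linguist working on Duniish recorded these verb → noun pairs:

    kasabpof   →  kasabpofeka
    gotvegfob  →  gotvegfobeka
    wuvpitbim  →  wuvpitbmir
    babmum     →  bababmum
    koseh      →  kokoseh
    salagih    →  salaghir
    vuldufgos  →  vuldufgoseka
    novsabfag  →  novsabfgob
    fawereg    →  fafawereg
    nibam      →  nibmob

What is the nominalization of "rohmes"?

nibam and wuvpitbim both end in -m yet inflect differently (nibmob, wuvpitbmir), so the final letter is not what conditions the rule; the last vowel is.
"rohmes" has last vowel 'e'. The stems whose last vowel is 'e' (fawereg → fafawereg, koseh → kokoseh) repeat the first consonant+vowel as a prefix.
So rohmes → rorohmes.

rorohmes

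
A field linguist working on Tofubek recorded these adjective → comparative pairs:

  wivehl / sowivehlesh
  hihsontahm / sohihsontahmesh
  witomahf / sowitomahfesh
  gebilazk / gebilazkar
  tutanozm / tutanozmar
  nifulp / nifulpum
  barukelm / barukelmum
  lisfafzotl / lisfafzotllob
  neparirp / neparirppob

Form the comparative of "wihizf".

wihizfar

"wihizf" has second-to-last letter 'z'. The stems whose second-to-last letter is 'z' (gebilazk → gebilazkar, tutanozm → tutanozmar) add -ar.
The other patterns: stems whose second-to-last letter is 'h' add so- … -esh around the stem; stems whose second-to-last letter is 'l' add -um; stems whose second-to-last letter is 'r' or 't' double the final consonant and add -ob.
So wihizf → wihizfar.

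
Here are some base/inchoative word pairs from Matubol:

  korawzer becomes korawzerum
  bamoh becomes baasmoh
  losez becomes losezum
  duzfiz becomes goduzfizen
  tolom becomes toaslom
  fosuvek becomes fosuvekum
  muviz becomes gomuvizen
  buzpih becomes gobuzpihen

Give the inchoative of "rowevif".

gorowevifen

losez and muviz both end in -z yet inflect differently (losezum, gomuvizen), so the final letter is not what conditions the rule; the last vowel is.
"rowevif" has last vowel 'i'. The stems whose last vowel is 'i' (muviz → gomuvizen, buzpih → gobuzpihen, duzfiz → goduzfizen) add go- … -en around the stem.
The other patterns: stems whose last vowel is 'e' add -um; stems whose last vowel is 'o' insert -as- after the first vowel.
So rowevif → gorowevifen.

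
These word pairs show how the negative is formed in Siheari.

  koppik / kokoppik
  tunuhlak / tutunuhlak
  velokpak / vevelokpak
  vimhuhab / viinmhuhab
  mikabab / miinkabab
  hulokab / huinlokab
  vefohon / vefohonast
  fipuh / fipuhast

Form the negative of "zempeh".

"zempeh" ends in -h. The one such stem in the data (fipuh → fipuhast) adds -ast, so the same rule applies.
So zempeh → zempehast.

zempehast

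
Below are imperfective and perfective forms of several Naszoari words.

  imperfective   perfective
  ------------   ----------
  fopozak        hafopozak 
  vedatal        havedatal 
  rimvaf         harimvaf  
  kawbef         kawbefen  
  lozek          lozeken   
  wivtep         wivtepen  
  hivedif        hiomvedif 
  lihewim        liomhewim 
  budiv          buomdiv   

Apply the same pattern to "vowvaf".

havowvaf

"vowvaf" has last vowel 'a'. The stems whose last vowel is 'a' (fopozak → hafopozak, vedatal → havedatal, rimvaf → harimvaf) add the prefix ha-.
So vowvaf → havowvaf.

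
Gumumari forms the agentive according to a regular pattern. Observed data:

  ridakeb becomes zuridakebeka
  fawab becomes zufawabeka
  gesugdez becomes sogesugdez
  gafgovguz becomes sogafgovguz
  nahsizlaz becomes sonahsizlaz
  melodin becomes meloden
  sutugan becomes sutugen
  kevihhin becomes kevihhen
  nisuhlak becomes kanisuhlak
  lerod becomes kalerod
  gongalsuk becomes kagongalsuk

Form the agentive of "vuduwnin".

ridakeb and gesugdez both have last vowel 'e' yet inflect differently (zuridakebeka, sogesugdez), so the last vowel is not what conditions the rule; the final letter is.
"vuduwnin" ends in -n. The stems ending in -n (melodin → meloden, sutugan → sutugen, kevihhin → kevihhen) change the last vowel to 'e'.
So vuduwnin → vuduwnen.

vuduwnen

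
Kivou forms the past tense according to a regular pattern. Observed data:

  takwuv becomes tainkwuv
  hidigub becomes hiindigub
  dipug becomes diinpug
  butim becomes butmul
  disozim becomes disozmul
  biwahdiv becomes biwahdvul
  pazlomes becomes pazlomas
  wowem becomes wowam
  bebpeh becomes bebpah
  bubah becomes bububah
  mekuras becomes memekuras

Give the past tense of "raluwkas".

takwuv and biwahdiv both end in -v yet inflect differently (tainkwuv, biwahdvul), so the final letter is not what conditions the rule; the last vowel is.
"raluwkas" has last vowel 'a'. The stems whose last vowel is 'a' (bubah → bububah, mekuras → memekuras) repeat the first consonant+vowel as a prefix.
The other patterns: stems whose last vowel is 'u' insert -in- after the first vowel; stems whose last vowel is 'i' delete the last vowel and add -ul; stems whose last vowel is 'e' change the last vowel to 'a'.
So raluwkas → raraluwkas.

raraluwkas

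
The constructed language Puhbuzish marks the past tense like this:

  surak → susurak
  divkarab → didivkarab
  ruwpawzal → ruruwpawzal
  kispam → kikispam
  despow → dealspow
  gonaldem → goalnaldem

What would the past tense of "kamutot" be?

kispam and gonaldem both end in -m yet inflect differently (kikispam, goalnaldem), so the final letter is not what conditions the rule; the last vowel is.
"kamutot" has last vowel 'o'. The one such stem in the data (despow → dealspow) inserts -al- after the first vowel (as does gonaldem), so the same rule applies.
So kamutot → kaalmutot.

kaalmutot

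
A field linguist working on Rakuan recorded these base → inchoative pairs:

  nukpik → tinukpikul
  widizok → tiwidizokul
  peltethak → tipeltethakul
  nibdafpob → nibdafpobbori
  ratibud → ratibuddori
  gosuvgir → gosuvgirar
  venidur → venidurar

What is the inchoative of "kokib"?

kokibbori

widizok and nibdafpob both have last vowel 'o' yet inflect differently (tiwidizokul, nibdafpobbori), so the last vowel is not what conditions the rule; the final letter is.
"kokib" ends in -b. The one such stem in the data (nibdafpob → nibdafpobbori) doubles the final consonant and adds -ori (as does ratibud), so the same rule applies.
So kokib → kokibbori.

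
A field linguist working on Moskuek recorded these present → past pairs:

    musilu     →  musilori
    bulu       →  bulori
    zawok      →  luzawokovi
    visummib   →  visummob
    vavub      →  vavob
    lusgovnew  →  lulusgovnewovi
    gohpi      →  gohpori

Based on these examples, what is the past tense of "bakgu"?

vavub and bulu both have last vowel 'u' yet inflect differently (vavob, bulori), so the last vowel is not what conditions the rule; the final letter is.
"bakgu" ends in -u. The stems ending in -u (bulu → bulori, musilu → musilori) drop the final letter and add -ori.
The other patterns: stems ending in -b change the last vowel to 'o'; stems ending in -k or -w add lu- … -ovi around the stem.
So bakgu → bakgori.

bakgori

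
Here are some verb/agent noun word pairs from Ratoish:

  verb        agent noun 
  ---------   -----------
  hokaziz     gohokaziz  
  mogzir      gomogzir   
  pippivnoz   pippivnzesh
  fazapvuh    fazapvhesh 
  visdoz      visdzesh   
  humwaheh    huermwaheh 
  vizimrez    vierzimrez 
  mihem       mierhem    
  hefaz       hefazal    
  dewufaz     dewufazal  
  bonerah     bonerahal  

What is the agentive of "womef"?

hokaziz and pippivnoz both end in -z yet inflect differently (gohokaziz, pippivnzesh), so the final letter is not what conditions the rule; the last vowel is.
"womef" has last vowel 'e'. The stems whose last vowel is 'e' (humwaheh → huermwaheh, vizimrez → vierzimrez, mihem → mierhem) insert -er- after the first vowel.
The other patterns: stems whose last vowel is 'i' add the prefix go-; stems whose last vowel is 'o' or 'u' delete the last vowel and add -esh; stems whose last vowel is 'a' add -al.
So womef → woermef.

woermef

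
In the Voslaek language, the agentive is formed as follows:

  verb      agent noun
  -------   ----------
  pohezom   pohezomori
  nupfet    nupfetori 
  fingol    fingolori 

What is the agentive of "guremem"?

gurememori

Every pair shown (pohezom → pohezomori, nupfet → nupfetori, fingol → fingolori) follows the same rule: add -ori.
So guremem → gurememori.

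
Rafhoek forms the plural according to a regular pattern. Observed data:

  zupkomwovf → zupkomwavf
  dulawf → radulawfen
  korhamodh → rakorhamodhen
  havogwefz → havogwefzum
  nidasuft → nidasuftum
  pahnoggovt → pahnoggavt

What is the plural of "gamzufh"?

gamzufhum

pahnoggovt and nidasuft both end in -t yet inflect differently (pahnoggavt, nidasuftum), so the final letter is not what conditions the rule; the second-to-last letter is.
"gamzufh" has second-to-last letter 'f'. The stems whose second-to-last letter is 'f' (havogwefz → havogwefzum, nidasuft → nidasuftum) add -um.
So gamzufh → gamzufhum.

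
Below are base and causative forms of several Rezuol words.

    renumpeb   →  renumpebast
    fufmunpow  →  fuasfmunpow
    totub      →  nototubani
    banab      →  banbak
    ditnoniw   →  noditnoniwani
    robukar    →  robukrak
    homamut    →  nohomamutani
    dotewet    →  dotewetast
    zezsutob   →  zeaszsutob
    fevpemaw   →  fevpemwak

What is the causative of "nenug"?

nonenugani

renumpeb and banab both end in -b yet inflect differently (renumpebast, banbak), so the final letter is not what conditions the rule; the last vowel is.
"nenug" has last vowel 'u'. The stems whose last vowel is 'u' (totub → nototubani, homamut → nohomamutani) add no- … -ani around the stem.
The other patterns: stems whose last vowel is 'e' add -ast; stems whose last vowel is 'a' delete the last vowel and add -ak; stems whose last vowel is 'o' insert -as- after the first vowel.
So nenug → nonenugani.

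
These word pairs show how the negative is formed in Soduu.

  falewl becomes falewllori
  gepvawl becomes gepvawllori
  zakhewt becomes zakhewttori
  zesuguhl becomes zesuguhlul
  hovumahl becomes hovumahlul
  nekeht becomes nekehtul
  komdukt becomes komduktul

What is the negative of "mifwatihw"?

mifwatihwul

falewl and zesuguhl both end in -l yet inflect differently (falewllori, zesuguhlul), so the final letter is not what conditions the rule; the second-to-last letter is.
"mifwatihw" has second-to-last letter 'h'. The stems whose second-to-last letter is 'h' (zesuguhl → zesuguhlul, hovumahl → hovumahlul, nekeht → nekehtul) add -ul.
So mifwatihw → mifwatihwul.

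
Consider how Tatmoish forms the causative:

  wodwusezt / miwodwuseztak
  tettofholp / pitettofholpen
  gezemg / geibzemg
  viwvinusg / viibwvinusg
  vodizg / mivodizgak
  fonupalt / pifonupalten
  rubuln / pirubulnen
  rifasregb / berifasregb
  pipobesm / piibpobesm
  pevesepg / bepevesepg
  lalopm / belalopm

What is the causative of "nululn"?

"nululn" has second-to-last letter 'l'. The stems whose second-to-last letter is 'l' (rubuln → pirubulnen, fonupalt → pifonupalten, tettofholp → pitettofholpen) add pi- … -en around the stem.
So nululn → pinululnen.

pinululnen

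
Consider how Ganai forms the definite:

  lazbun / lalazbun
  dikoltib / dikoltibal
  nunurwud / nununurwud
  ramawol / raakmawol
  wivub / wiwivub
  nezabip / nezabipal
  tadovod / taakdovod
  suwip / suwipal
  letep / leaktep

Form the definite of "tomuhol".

toakmuhol

wivub and dikoltib both end in -b yet inflect differently (wiwivub, dikoltibal), so the final letter is not what conditions the rule; the last vowel is.
"tomuhol" has last vowel 'o'. The stems whose last vowel is 'o' (tadovod → taakdovod, ramawol → raakmawol) insert -ak- after the first vowel.
The other patterns: stems whose last vowel is 'u' repeat the first consonant+vowel as a prefix; stems whose last vowel is 'i' add -al.
So tomuhol → toakmuhol.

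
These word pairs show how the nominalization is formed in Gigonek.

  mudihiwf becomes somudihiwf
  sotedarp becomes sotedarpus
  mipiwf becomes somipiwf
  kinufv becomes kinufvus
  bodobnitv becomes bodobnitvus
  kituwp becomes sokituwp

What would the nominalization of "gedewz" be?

sogedewz

kituwp and sotedarp both end in -p yet inflect differently (sokituwp, sotedarpus), so the final letter is not what conditions the rule; the second-to-last letter is.
"gedewz" has second-to-last letter 'w'. The stems whose second-to-last letter is 'w' (mudihiwf → somudihiwf, mipiwf → somipiwf, kituwp → sokituwp) add the prefix so-.
So gedewz → sogedewz.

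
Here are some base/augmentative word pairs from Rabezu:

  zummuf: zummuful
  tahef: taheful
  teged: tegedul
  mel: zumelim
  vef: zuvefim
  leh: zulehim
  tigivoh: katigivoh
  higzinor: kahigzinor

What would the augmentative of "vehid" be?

vef and tahef both end in -f yet inflect differently (zuvefim, taheful), so the final letter is not what conditions the rule; the number of vowels is.
"vehid" has 2 vowels. The stems with 2 vowels (teged → tegedul, tahef → taheful, zummuf → zummuful) add -ul.
The other patterns: stems with 1 vowel add zu- … -im around the stem; stems with 3 vowels add the prefix ka-.
So vehid → vehidul.

vehidul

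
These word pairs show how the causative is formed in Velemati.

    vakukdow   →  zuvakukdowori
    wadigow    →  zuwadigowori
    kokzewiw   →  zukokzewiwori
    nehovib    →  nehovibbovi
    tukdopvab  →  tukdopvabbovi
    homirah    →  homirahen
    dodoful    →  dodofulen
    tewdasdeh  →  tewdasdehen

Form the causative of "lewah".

kokzewiw and nehovib both have last vowel 'i' yet inflect differently (zukokzewiwori, nehovibbovi), so the last vowel is not what conditions the rule; the final letter is.
"lewah" ends in -h. The stems ending in -h (homirah → homirahen, tewdasdeh → tewdasdehen) add -en.
So lewah → lewahen.

lewahen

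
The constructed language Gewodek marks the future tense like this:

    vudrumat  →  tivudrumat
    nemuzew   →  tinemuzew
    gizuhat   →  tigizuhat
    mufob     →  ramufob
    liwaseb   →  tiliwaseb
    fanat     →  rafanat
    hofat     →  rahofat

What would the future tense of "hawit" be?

rahawit

"hawit" has 2 vowels. The stems with 2 vowels (mufob → ramufob, hofat → rahofat, fanat → rafanat) add the prefix ra-.
The other pattern: stems with 3 vowels add the prefix ti-.
So hawit → rahawit.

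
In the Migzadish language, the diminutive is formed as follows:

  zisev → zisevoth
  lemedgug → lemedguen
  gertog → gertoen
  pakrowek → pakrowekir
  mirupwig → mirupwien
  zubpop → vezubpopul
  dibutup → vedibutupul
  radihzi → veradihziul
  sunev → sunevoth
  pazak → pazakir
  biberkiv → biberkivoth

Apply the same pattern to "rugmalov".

radihzi and biberkiv both have last vowel 'i' yet inflect differently (veradihziul, biberkivoth), so the last vowel is not what conditions the rule; the final letter is.
"rugmalov" ends in -v. The stems ending in -v (zisev → zisevoth, sunev → sunevoth, biberkiv → biberkivoth) add -oth.
So rugmalov → rugmalovoth.

rugmalovoth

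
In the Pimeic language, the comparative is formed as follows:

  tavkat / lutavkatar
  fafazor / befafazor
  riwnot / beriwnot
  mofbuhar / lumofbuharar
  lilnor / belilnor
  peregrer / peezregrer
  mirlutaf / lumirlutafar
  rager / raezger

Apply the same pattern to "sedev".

seezdev

mofbuhar and fafazor both end in -r yet inflect differently (lumofbuharar, befafazor), so the final letter is not what conditions the rule; the last vowel is.
"sedev" has last vowel 'e'. The stems whose last vowel is 'e' (rager → raezger, peregrer → peezregrer) insert -ez- after the first vowel.
The other patterns: stems whose last vowel is 'a' add lu- … -ar around the stem; stems whose last vowel is 'o' add the prefix be-.
So sedev → seezdev.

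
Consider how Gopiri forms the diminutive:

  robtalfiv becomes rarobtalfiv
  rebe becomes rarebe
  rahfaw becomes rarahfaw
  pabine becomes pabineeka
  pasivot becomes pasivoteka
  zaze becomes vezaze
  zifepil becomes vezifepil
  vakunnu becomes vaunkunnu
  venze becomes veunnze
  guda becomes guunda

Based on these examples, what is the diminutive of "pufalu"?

pufalueka

"pufalu" begins with p-. The stems beginning with p- (pabine → pabineeka, pasivot → pasivoteka) add -eka.
So pufalu → pufalueka.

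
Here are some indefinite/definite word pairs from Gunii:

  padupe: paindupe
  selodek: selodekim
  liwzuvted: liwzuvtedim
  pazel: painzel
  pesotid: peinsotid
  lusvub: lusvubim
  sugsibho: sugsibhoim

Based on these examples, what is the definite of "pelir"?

pesotid and liwzuvted both end in -d yet inflect differently (peinsotid, liwzuvtedim), so the final letter is not what conditions the rule; the first letter is.
"pelir" begins with p-. The stems beginning with p- (pesotid → peinsotid, pazel → painzel, padupe → paindupe) insert -in- after the first vowel.
The other pattern: stems beginning with l- or s- add -im.
So pelir → peinlir.

peinlir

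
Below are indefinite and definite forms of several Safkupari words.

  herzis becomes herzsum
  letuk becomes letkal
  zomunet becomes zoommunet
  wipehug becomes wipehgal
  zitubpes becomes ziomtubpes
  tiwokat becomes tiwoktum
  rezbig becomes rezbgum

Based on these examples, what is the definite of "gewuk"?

"gewuk" has last vowel 'u'. The stems whose last vowel is 'u' (wipehug → wipehgal, letuk → letkal) delete the last vowel and add -al.
So gewuk → gewkal.

gewkal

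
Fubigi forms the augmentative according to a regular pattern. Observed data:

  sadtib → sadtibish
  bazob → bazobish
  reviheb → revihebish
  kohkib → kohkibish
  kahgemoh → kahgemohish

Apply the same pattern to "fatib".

Every pair shown (sadtib → sadtibish, bazob → bazobish, reviheb → revihebish, …) follows the same rule: add -ish.
So fatib → fatibish.

fatibish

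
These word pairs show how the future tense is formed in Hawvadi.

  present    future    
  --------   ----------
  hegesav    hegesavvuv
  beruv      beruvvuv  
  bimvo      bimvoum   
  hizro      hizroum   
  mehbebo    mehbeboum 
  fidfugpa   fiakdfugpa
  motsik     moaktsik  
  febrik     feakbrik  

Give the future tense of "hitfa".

hegesav and fidfugpa both have last vowel 'a' yet inflect differently (hegesavvuv, fiakdfugpa), so the last vowel is not what conditions the rule; the final letter is.
"hitfa" ends in -a. The one such stem in the data (fidfugpa → fiakdfugpa) inserts -ak- after the first vowel (as do motsik, febrik), so the same rule applies.
So hitfa → hiaktfa.

hiaktfa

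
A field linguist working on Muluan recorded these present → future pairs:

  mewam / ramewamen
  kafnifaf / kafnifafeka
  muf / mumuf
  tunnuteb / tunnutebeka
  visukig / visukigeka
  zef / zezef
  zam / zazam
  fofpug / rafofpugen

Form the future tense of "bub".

bubub

"bub" has 1 vowel. The stems with 1 vowel (zam → zazam, muf → mumuf, zef → zezef) repeat the first consonant+vowel as a prefix.
The other patterns: stems with 2 vowels add ra- … -en around the stem; stems with 3 vowels add -eka.
So bub → bubub.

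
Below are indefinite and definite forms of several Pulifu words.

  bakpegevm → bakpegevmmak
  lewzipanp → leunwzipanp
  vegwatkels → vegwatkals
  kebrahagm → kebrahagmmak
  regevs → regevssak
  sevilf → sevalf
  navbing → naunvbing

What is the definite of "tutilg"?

tutalg

vegwatkels and regevs both end in -s yet inflect differently (vegwatkals, regevssak), so the final letter is not what conditions the rule; the second-to-last letter is.
"tutilg" has second-to-last letter 'l'. The stems whose second-to-last letter is 'l' (vegwatkels → vegwatkals, sevilf → sevalf) change the last vowel to 'a'.
The other patterns: stems whose second-to-last letter is 'n' insert -un- after the first vowel; stems whose second-to-last letter is 'g' or 'v' double the final consonant and add -ak.
So tutilg → tutalg.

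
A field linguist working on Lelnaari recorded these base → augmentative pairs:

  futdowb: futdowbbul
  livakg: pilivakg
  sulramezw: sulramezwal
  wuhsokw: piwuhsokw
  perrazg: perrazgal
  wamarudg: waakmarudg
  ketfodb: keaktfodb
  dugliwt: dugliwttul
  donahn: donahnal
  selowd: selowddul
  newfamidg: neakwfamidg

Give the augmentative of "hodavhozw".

hodavhozwal

ketfodb and futdowb both end in -b yet inflect differently (keaktfodb, futdowbbul), so the final letter is not what conditions the rule; the second-to-last letter is.
"hodavhozw" has second-to-last letter 'z'. The stems whose second-to-last letter is 'z' (perrazg → perrazgal, sulramezw → sulramezwal) add -al.
The other patterns: stems whose second-to-last letter is 'd' insert -ak- after the first vowel; stems whose second-to-last letter is 'w' double the final consonant and add -ul; stems whose second-to-last letter is 'k' add the prefix pi-.
So hodavhozw → hodavhozwal.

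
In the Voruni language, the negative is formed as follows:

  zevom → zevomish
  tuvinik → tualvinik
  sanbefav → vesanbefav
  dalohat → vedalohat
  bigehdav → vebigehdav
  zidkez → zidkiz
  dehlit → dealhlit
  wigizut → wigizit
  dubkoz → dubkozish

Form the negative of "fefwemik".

dehlit and dalohat both end in -t yet inflect differently (dealhlit, vedalohat), so the final letter is not what conditions the rule; the last vowel is.
"fefwemik" has last vowel 'i'. The stems whose last vowel is 'i' (tuvinik → tualvinik, dehlit → dealhlit) insert -al- after the first vowel.
The other patterns: stems whose last vowel is 'a' add the prefix ve-; stems whose last vowel is 'o' add -ish; stems whose last vowel is 'e' or 'u' change the last vowel to 'i'.
So fefwemik → fealfwemik.

fealfwemik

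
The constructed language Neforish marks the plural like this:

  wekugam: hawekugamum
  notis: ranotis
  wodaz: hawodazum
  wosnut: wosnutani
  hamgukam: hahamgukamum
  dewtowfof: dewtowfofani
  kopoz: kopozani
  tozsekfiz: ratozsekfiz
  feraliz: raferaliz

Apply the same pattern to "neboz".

nebozani

"neboz" has last vowel 'o'. The stems whose last vowel is 'o' (kopoz → kopozani, dewtowfof → dewtowfofani) add -ani.
The other patterns: stems whose last vowel is 'a' add ha- … -um around the stem; stems whose last vowel is 'i' add the prefix ra-.
So neboz → nebozani.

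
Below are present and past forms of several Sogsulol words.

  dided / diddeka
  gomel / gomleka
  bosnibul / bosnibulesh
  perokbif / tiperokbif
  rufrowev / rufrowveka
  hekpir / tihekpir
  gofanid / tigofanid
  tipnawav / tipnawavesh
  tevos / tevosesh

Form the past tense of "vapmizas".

vapmizasesh

"vapmizas" has last vowel 'a'. The one such stem in the data (tipnawav → tipnawavesh) adds -esh, so the same rule applies.
The other patterns: stems whose last vowel is 'e' delete the last vowel and add -eka; stems whose last vowel is 'i' add the prefix ti-.
So vapmizas → vapmizasesh.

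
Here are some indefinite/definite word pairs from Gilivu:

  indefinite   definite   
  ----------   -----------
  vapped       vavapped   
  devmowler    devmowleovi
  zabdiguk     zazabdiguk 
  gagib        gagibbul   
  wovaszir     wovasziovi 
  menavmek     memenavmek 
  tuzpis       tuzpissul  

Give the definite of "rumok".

menavmek and devmowler both have last vowel 'e' yet inflect differently (memenavmek, devmowleovi), so the last vowel is not what conditions the rule; the final letter is.
"rumok" ends in -k. The stems ending in -k (zabdiguk → zazabdiguk, menavmek → memenavmek) repeat the first consonant+vowel as a prefix.
So rumok → rurumok.

rurumok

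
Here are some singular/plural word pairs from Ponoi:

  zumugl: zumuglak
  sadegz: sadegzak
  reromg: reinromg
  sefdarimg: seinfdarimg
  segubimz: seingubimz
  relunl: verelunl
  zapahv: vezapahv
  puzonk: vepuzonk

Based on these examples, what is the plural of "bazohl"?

sadegz and segubimz both end in -z yet inflect differently (sadegzak, seingubimz), so the final letter is not what conditions the rule; the second-to-last letter is.
"bazohl" has second-to-last letter 'h'. The one such stem in the data (zapahv → vezapahv) adds the prefix ve-, so the same rule applies.
So bazohl → vebazohl.

vebazohl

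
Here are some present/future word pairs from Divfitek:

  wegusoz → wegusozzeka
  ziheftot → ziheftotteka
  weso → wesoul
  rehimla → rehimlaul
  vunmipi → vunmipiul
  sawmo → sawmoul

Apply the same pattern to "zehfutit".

zehfutitteka

wegusoz and weso both have last vowel 'o' yet inflect differently (wegusozzeka, wesoul), so the last vowel is not what conditions the rule; whether the stem ends in a vowel or a consonant is.
"zehfutit" ends in a consonant. The stems ending in a consonant (wegusoz → wegusozzeka, ziheftot → ziheftotteka) double the final consonant and add -eka.
The other pattern: stems ending in a vowel add -ul.
So zehfutit → zehfutitteka.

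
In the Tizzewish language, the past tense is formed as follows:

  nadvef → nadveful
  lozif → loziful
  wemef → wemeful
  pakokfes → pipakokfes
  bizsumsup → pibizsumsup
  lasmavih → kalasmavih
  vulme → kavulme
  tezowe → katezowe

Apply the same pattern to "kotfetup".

nadvef and pakokfes both have last vowel 'e' yet inflect differently (nadveful, pipakokfes), so the last vowel is not what conditions the rule; the final letter is.
"kotfetup" ends in -p. The one such stem in the data (bizsumsup → pibizsumsup) adds the prefix pi-, so the same rule applies.
The other patterns: stems ending in -f add -ul; stems ending in -e or -h add the prefix ka-.
So kotfetup → pikotfetup.

pikotfetup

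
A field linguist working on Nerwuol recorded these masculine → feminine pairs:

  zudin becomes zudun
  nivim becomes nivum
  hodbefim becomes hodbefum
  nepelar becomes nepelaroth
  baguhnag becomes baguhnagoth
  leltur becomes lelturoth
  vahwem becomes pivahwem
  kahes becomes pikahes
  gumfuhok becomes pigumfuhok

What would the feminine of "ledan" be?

ledanoth

nivim and vahwem both end in -m yet inflect differently (nivum, pivahwem), so the final letter is not what conditions the rule; the last vowel is.
"ledan" has last vowel 'a'. The stems whose last vowel is 'a' (nepelar → nepelaroth, baguhnag → baguhnagoth) add -oth.
The other patterns: stems whose last vowel is 'i' change the last vowel to 'u'; stems whose last vowel is 'e' or 'o' add the prefix pi-.
So ledan → ledanoth.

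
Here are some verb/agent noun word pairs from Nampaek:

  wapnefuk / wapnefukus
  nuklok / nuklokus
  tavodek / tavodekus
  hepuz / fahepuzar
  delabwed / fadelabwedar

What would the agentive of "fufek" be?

fufekus

wapnefuk and hepuz both have last vowel 'u' yet inflect differently (wapnefukus, fahepuzar), so the last vowel is not what conditions the rule; the final letter is.
"fufek" ends in -k. The stems ending in -k (wapnefuk → wapnefukus, nuklok → nuklokus, tavodek → tavodekus) add -us.
The other pattern: stems ending in -d or -z add fa- … -ar around the stem.
So fufek → fufekus.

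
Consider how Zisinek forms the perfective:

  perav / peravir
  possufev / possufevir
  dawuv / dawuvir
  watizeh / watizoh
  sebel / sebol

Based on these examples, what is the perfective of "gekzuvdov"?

gekzuvdovir

possufev and watizeh both have last vowel 'e' yet inflect differently (possufevir, watizoh), so the last vowel is not what conditions the rule; the final letter is.
"gekzuvdov" ends in -v. The stems ending in -v (perav → peravir, possufev → possufevir, dawuv → dawuvir) add -ir.
So gekzuvdov → gekzuvdovir.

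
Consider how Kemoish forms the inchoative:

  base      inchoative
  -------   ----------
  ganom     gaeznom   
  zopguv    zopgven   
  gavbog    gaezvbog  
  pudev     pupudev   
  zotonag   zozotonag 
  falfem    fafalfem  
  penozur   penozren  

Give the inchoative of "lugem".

lulugem

"lugem" has last vowel 'e'. The stems whose last vowel is 'e' (pudev → pupudev, falfem → fafalfem) repeat the first consonant+vowel as a prefix.
The other patterns: stems whose last vowel is 'u' delete the last vowel and add -en; stems whose last vowel is 'o' insert -ez- after the first vowel.
So lugem → lulugem.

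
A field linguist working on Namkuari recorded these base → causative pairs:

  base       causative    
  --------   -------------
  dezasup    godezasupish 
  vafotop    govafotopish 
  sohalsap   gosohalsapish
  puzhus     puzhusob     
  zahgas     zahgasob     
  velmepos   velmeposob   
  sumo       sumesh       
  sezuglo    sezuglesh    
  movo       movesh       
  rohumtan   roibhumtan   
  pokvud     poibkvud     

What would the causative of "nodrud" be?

"nodrud" ends in -d. The one such stem in the data (pokvud → poibkvud) inserts -ib- after the first vowel (as does rohumtan), so the same rule applies.
So nodrud → noibdrud.

noibdrud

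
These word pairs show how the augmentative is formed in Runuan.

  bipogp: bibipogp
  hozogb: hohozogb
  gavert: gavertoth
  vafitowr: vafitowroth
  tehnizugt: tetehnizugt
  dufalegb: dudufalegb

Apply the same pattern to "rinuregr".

tehnizugt and gavert both end in -t yet inflect differently (tetehnizugt, gavertoth), so the final letter is not what conditions the rule; the second-to-last letter is.
"rinuregr" has second-to-last letter 'g'. The stems whose second-to-last letter is 'g' (dufalegb → dudufalegb, hozogb → hohozogb, bipogp → bibipogp) repeat the first consonant+vowel as a prefix.
So rinuregr → ririnuregr.

ririnuregr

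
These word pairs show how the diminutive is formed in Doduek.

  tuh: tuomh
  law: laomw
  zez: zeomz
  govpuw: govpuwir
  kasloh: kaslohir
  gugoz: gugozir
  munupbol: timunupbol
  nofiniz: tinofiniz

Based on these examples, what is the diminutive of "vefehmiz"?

"vefehmiz" has 3 vowels. The stems with 3 vowels (munupbol → timunupbol, nofiniz → tinofiniz) add the prefix ti-.
The other patterns: stems with 1 vowel insert -om- after the first vowel; stems with 2 vowels add -ir.
So vefehmiz → tivefehmiz.

tivefehmiz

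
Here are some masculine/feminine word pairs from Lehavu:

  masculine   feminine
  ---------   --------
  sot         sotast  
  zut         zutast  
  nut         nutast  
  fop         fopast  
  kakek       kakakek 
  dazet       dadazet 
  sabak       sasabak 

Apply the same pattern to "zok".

sot and dazet both end in -t yet inflect differently (sotast, dadazet), so the final letter is not what conditions the rule; the number of vowels is.
"zok" has 1 vowel. The stems with 1 vowel (sot → sotast, zut → zutast, nut → nutast) add -ast.
So zok → zokast.

zokast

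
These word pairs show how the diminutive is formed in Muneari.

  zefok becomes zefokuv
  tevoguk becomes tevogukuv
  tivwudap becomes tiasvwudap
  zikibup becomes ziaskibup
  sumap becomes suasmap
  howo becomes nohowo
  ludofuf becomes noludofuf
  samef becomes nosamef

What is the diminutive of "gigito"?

"gigito" ends in -o. The one such stem in the data (howo → nohowo) adds the prefix no-, so the same rule applies.
So gigito → nogigito.

nogigito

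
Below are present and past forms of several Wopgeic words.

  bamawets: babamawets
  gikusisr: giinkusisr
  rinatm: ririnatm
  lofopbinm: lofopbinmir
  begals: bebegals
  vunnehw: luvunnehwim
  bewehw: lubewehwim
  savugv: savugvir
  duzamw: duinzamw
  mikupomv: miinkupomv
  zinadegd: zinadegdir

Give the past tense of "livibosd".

liinvibosd

bewehw and duzamw both end in -w yet inflect differently (lubewehwim, duinzamw), so the final letter is not what conditions the rule; the second-to-last letter is.
"livibosd" has second-to-last letter 's'. The one such stem in the data (gikusisr → giinkusisr) inserts -in- after the first vowel (as do duzamw, mikupomv), so the same rule applies.
So livibosd → liinvibosd.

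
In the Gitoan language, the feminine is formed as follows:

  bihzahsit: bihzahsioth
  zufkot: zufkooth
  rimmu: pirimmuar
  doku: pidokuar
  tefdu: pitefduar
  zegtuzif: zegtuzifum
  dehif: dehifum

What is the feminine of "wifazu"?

piwifazuar

bihzahsit and zegtuzif both have last vowel 'i' yet inflect differently (bihzahsioth, zegtuzifum), so the last vowel is not what conditions the rule; the final letter is.
"wifazu" ends in -u. The stems ending in -u (rimmu → pirimmuar, doku → pidokuar, tefdu → pitefduar) add pi- … -ar around the stem.
So wifazu → piwifazuar.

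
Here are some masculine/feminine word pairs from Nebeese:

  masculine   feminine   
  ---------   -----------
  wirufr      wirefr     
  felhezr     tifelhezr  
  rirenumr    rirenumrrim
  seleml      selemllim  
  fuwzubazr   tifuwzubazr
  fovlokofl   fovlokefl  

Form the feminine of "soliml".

solimllim

wirufr and rirenumr both end in -r yet inflect differently (wirefr, rirenumrrim), so the final letter is not what conditions the rule; the second-to-last letter is.
"soliml" has second-to-last letter 'm'. The stems whose second-to-last letter is 'm' (rirenumr → rirenumrrim, seleml → selemllim) double the final consonant and add -im.
So soliml → solimllim.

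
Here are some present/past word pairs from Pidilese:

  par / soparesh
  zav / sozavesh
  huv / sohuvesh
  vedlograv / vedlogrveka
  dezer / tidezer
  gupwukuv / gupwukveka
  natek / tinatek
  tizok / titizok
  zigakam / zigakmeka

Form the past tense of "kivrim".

par and dezer both end in -r yet inflect differently (soparesh, tidezer), so the final letter is not what conditions the rule; the number of vowels is.
"kivrim" has 2 vowels. The stems with 2 vowels (dezer → tidezer, tizok → titizok, natek → tinatek) add the prefix ti-.
The other patterns: stems with 1 vowel add so- … -esh around the stem; stems with 3 vowels delete the last vowel and add -eka.
So kivrim → tikivrim.

tikivrim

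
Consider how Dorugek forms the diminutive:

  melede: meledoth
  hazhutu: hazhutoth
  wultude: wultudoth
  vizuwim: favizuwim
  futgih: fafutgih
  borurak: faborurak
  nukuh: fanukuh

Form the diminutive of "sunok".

fasunok

hazhutu and nukuh both have last vowel 'u' yet inflect differently (hazhutoth, fanukuh), so the last vowel is not what conditions the rule; whether the stem ends in a vowel or a consonant is.
"sunok" ends in a consonant. The stems ending in a consonant (vizuwim → favizuwim, futgih → fafutgih, borurak → faborurak) add the prefix fa-.
So sunok → fasunok.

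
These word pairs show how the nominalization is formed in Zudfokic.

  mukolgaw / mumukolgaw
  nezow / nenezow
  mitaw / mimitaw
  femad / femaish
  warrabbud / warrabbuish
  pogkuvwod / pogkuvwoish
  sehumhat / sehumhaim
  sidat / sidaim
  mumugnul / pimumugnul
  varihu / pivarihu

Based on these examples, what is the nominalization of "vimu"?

"vimu" ends in -u. The one such stem in the data (varihu → pivarihu) adds the prefix pi-, so the same rule applies.
So vimu → pivimu.

pivimu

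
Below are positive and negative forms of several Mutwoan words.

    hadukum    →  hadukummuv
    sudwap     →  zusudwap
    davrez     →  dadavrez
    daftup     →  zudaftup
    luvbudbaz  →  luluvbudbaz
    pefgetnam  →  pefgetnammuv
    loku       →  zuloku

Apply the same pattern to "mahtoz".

luvbudbaz and pefgetnam both have last vowel 'a' yet inflect differently (luluvbudbaz, pefgetnammuv), so the last vowel is not what conditions the rule; the final letter is.
"mahtoz" ends in -z. The stems ending in -z (luvbudbaz → luluvbudbaz, davrez → dadavrez) repeat the first consonant+vowel as a prefix.
So mahtoz → mamahtoz.

mamahtoz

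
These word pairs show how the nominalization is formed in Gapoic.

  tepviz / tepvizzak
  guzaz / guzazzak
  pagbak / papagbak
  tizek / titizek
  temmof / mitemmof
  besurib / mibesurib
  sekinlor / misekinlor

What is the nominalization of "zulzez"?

zulzezzak

guzaz and pagbak both have last vowel 'a' yet inflect differently (guzazzak, papagbak), so the last vowel is not what conditions the rule; the final letter is.
"zulzez" ends in -z. The stems ending in -z (tepviz → tepvizzak, guzaz → guzazzak) double the final consonant and add -ak.
So zulzez → zulzezzak.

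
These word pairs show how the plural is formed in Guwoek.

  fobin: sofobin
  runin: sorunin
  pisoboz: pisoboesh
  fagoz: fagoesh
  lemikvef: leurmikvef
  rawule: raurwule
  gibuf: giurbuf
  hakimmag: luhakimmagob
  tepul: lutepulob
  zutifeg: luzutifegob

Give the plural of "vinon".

sovinon

gibuf and tepul both have last vowel 'u' yet inflect differently (giurbuf, lutepulob), so the last vowel is not what conditions the rule; the final letter is.
"vinon" ends in -n. The stems ending in -n (fobin → sofobin, runin → sorunin) add the prefix so-.
So vinon → sovinon.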